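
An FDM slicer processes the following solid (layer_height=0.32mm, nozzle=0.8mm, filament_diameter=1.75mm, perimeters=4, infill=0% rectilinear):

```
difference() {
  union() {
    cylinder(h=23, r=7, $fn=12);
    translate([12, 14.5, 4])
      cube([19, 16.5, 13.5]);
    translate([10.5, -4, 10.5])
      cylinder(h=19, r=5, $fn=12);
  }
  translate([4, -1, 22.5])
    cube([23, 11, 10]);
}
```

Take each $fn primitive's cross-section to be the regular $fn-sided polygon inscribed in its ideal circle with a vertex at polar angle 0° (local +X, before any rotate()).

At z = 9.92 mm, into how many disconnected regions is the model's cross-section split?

At z = 9.92 mm: the r=7 cylinder contributes a regular 12-gon of circumradius 7; the cube at (12, 14.5) (footprint 19×16.5) is included at this height; the cylinder at (10.5, -4) is not intersected at this z (z outside [10.5, 29.5]); Combining (union): the 2 present regions are separate (no shared area or edge), so areas and boundary lengths simply add and each stays a separate island — 2 connected regions; the cube at (4, -1) does not reach this height (z outside [22.5, 32.5]); Subtracting the remaining from the first: none of the subtracted shapes is present at this height, so that combined region is unchanged — 2 connected regions. The result has 2 disconnected regions.

2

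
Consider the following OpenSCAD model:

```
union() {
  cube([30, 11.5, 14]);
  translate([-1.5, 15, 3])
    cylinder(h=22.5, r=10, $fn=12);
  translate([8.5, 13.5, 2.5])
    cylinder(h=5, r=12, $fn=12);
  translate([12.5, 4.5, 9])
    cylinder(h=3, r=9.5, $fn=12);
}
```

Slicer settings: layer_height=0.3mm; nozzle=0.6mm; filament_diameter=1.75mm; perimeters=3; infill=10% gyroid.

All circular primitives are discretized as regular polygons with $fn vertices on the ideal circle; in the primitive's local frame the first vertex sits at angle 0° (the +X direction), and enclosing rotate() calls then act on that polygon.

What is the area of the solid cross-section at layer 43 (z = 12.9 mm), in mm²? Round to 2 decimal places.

At z = 12.9 mm: the 30×11.5 cube contributes its full rectangle (area 345.00 mm²); the r=10 cylinder at (-1.5, 15) gives a regular 12-gon of circumradius 10 (constant along its height) (area = (12/2)·10.000²·sin(360°/12) = 300.00 mm²); the cylinder at (8.5, 13.5) is absent (z outside [2.5, 7.5]); the cylinder at (12.5, 4.5) is absent (z outside [9, 12]); Combining (union): the regions partially overlap — summed areas 645.00 mm² minus the doubly-counted overlap 32.19 mm² gives 612.81 mm² — area = 612.81 mm². Overall, the cross-section is a single solid region. Net area = 612.81 mm².

612.81 mm²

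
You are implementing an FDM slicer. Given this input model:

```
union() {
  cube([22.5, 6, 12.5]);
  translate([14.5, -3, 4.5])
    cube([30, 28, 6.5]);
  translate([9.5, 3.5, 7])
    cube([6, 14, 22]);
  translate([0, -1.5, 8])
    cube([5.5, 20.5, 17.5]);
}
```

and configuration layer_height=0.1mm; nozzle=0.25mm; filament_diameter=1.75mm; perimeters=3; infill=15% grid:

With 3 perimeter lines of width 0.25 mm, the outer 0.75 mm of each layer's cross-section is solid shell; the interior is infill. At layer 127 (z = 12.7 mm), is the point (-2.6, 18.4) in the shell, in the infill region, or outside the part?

outside

At z = 12.7 mm: the cube does not reach this height (z outside [0, 12.5]); the cube at (14.5, -3) does not reach this height (z outside [4.5, 11]); the cube at (9.5, 3.5) (footprint 6×14) is included at this height; the cube at (0, -1.5) (footprint 5.5×20.5) is included at this height; Taking the union: the 2 present regions are separate (no shared area or edge), so areas and boundary lengths simply add and each stays a separate island — 2 connected regions. Overall, the cross-section has 2 separate islands. The nearest boundary edge runs (0.00, -1.50)→(0.00, 19.00); distance from the point to it = 2.60 mm. The point is not inside any of the regions above, so it lies outside the cross-section (2.60 mm from the nearest boundary).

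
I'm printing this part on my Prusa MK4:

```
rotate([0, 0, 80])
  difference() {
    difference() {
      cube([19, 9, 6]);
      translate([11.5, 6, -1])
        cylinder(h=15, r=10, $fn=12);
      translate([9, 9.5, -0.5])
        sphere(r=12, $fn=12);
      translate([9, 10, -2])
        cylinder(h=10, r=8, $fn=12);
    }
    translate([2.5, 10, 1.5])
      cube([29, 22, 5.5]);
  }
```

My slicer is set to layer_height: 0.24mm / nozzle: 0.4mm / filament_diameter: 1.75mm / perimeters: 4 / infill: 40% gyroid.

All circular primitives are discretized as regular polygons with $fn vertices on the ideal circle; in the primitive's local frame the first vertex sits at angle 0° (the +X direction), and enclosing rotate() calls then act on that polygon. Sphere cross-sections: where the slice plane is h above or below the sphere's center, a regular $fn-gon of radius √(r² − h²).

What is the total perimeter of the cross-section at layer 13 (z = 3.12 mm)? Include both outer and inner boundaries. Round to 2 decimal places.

9.80 mm

At z = 3.12 mm: the 19×9 cube contributes its full rectangle (perimeter 56.00 mm); the r=10 cylinder at (11.5, 6) gives a regular 12-gon of circumradius 10 (constant along its height) (perimeter = 2·12·10.000·sin(180°/12) = 62.12 mm); the r=12 sphere at (9, 9.5) slices to a regular 12-gon of circumradius 11.441 (√(r²−h²) with h=3.62 from center) (perimeter = 2·12·11.441·sin(180°/12) = 71.07 mm); the r=8 cylinder at (9, 10) gives a regular 12-gon of circumradius 8 (constant along its height) (perimeter = 2·12·8.000·sin(180°/12) = 49.69 mm); Taking the first minus the rest: starting from the 19×9 cube, the r=10 cylinder at (11.5, 6) partially overlaps it — only the 151.11 mm² overlap (of its 300.00 mm²) is removed, clipping the outline; the r=12 sphere at (9, 9.5) partially overlaps it — only the 15.77 mm² overlap (of its 392.69 mm²) is removed, clipping the outline; the r=8 cylinder at (9, 10) misses the remaining region (no effect) — boundary = 9.80 mm; the cube at (2.5, 10) is present — its section is the full 29×22 rectangle (perimeter 102.00 mm); Taking the first minus the rest: starting from that combined region, the 29×22 cube at (2.5, 10) misses the remaining region (no effect) — boundary = 9.80 mm; (rotated 80° about Z; rotation is an isometry so areas/perimeters/island counts are preserved). Overall, the cross-section is a single solid region. Total boundary length (outer) = 9.80 mm.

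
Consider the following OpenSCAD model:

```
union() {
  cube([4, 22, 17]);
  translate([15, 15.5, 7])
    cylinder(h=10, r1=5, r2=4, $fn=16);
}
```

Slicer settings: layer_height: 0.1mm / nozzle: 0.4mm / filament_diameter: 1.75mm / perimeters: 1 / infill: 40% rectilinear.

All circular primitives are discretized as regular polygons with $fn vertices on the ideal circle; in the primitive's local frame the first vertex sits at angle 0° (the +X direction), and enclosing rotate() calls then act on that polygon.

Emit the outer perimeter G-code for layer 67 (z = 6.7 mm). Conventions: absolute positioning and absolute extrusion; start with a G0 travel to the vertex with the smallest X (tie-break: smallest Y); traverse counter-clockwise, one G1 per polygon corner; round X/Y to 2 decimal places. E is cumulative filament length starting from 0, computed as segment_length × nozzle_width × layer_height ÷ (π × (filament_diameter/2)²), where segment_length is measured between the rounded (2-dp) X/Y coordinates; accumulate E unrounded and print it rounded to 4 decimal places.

At z = 6.7 mm: the 4×22 cube contributes its full rectangle; the cone at (15, 15.5) is absent (z outside [7, 17]); Merging all regions: only the 4×22 cube is present, so the union is just that shape — 1 connected region. The outline is a single polygon with 4 vertices. Extrusion per mm of travel: 0.4 × 0.1 / (π × 0.875²) = 0.016630. Accumulating E over each segment gives final E = 0.8648.

G0 X0.00 Y0.00 Z6.70
G1 X4.00 Y0.00 E0.0665
G1 X4.00 Y22.00 E0.4324
G1 X0.00 Y22.00 E0.4989
G1 X0.00 Y0.00 E0.8648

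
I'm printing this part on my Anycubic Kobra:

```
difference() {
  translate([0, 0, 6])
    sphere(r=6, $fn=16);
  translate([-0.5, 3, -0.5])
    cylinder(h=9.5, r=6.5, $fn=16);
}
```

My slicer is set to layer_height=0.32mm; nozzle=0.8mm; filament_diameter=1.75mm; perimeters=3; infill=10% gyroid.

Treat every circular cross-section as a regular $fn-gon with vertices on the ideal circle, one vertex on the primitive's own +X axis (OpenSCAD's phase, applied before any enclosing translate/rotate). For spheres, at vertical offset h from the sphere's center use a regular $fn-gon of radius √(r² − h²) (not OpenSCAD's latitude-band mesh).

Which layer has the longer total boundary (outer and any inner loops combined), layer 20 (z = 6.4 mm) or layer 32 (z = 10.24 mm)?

layer 20 (z = 6.4 mm)

Layer 20 (z = 6.4): the r=6 sphere contributes a regular 16-gon of circumradius √(6²−0.4²) = 5.987 (perimeter = 2·16·5.987·sin(180°/16) = 37.37 mm); the r=6.5 cylinder at (-0.5, 3) contributes a regular 16-gon of circumradius 6.5 (perimeter = 2·16·6.500·sin(180°/16) = 40.58 mm); After the difference (first − rest): starting from the r=6 sphere, the r=6.5 cylinder at (-0.5, 3) partially overlaps it — only the 81.93 mm² overlap (of its 129.35 mm²) is removed, clipping the outline — boundary = 34.92 mm. So its perimeter = 34.92 mm. Layer 32 (z = 10.24): the r=6 sphere contributes a regular 16-gon of circumradius √(6²−4.24²) = 4.245 (perimeter = 2·16·4.245·sin(180°/16) = 26.50 mm); the cylinder at (-0.5, 3) does not reach this height (z outside [-0.5, 9]); Subtracting the remaining from the first: none of the subtracted shapes is present at this height, so the r=6 sphere is unchanged — boundary = 26.50 mm. So its perimeter = 26.50 mm. Layer 20 is larger (34.92 vs 26.50 mm).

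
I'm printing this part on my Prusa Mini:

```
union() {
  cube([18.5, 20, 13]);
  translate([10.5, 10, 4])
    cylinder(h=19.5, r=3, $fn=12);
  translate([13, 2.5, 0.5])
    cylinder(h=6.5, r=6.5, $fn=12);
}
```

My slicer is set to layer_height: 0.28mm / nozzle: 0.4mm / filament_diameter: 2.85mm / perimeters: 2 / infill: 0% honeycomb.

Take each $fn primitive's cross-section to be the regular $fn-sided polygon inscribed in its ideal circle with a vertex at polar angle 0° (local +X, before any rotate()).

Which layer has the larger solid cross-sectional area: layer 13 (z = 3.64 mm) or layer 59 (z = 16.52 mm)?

layer 13 (z = 3.64 mm)

Layer 13 (z = 3.64): the cube (footprint 18.5×20) is included at this height (area 370.00 mm²); the cylinder at (10.5, 10) is not intersected at this z (z outside [4, 23.5]); the r=6.5 cylinder at (13, 2.5) gives a regular 12-gon of circumradius 6.5 (constant along its height) (area = (12/2)·6.500²·sin(360°/12) = 126.75 mm²); Taking the union: the regions partially overlap — summed areas 496.75 mm² minus the doubly-counted overlap 90.69 mm² gives 406.06 mm² — area = 406.06 mm². So its area = 406.06 mm². Layer 59 (z = 16.52): the cube is not intersected at this z (z outside [0, 13]); the r=3 cylinder at (10.5, 10) gives a regular 12-gon of circumradius 3 (constant along its height) (area = (12/2)·3.000²·sin(360°/12) = 27.00 mm²); the cylinder at (13, 2.5) is absent (z outside [0.5, 7]); Taking the union: only the r=3 cylinder at (10.5, 10) is present, so the union is just that shape — area = 27.00 mm². So its area = 27.00 mm². Layer 13 is larger (406.06 vs 27.00 mm²).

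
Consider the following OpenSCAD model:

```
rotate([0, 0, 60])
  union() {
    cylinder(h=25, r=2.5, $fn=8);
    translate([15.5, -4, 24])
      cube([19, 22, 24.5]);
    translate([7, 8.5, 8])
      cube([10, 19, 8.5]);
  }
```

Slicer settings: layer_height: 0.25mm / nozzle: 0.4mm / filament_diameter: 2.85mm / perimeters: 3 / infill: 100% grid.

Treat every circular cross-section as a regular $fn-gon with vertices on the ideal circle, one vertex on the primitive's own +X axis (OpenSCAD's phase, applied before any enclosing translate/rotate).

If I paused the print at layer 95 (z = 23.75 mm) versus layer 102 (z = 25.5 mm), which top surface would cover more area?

Layer 95 (z = 23.75): the r=2.5 cylinder gives a regular 8-gon of circumradius 2.5 (constant along its height) (area = (8/2)·2.500²·sin(360°/8) = 17.68 mm²); the cube at (15.5, -4) is absent (z outside [24, 48.5]); the cube at (7, 8.5) is absent (z outside [8, 16.5]); Taking the union: only the r=2.5 cylinder is present, so the union is just that shape — area = 17.68 mm²; (rotated 60° about Z; rotation is an isometry so areas/perimeters/island counts are preserved). So its area = 17.68 mm². Layer 102 (z = 25.5): the cylinder is absent (z outside [0, 25]); the cube at (15.5, -4) (footprint 19×22) is included at this height (area 418.00 mm²); the cube at (7, 8.5) does not reach this height (z outside [8, 16.5]); Merging all regions: only the 19×22 cube at (15.5, -4) is present, so the union is just that shape — area = 418.00 mm²; (rotated 60° about Z; rotation is an isometry so areas/perimeters/island counts are preserved). So its area = 418.00 mm². Layer 102 is larger (418.00 vs 17.68 mm²).

layer 102 (z = 25.5 mm)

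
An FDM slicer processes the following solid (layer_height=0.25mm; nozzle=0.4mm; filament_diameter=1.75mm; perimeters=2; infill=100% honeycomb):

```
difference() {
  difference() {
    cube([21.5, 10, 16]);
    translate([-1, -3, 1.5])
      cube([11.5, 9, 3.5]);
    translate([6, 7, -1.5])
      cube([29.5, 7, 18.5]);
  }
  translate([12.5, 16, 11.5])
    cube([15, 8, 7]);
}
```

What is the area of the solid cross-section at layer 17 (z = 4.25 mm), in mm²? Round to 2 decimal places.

At z = 4.25 mm: the 21.5×10 cube contributes its full rectangle (area 215.00 mm²); the cube at (-1, -3) (footprint 11.5×9) is included at this height (area 103.50 mm²); the 29.5×7 cube at (6, 7) contributes its full rectangle (area 206.50 mm²); Subtracting the remaining from the first: starting from the 21.5×10 cube (215.00 mm²), the 11.5×9 cube at (-1, -3) partially overlaps it — only the 63.00 mm² overlap (of its 103.50 mm²) is removed, clipping the outline; the 29.5×7 cube at (6, 7) partially overlaps it — only the 46.50 mm² overlap (of its 206.50 mm²) is removed, clipping the outline — area = 105.50 mm²; the cube at (12.5, 16) is absent (z outside [11.5, 18.5]); Subtracting the remaining from the first: none of the subtracted shapes is present at this height, so the result so far is unchanged — area = 105.50 mm². Overall, the cross-section is a single solid region. Net area = 105.50 mm².

105.50 mm²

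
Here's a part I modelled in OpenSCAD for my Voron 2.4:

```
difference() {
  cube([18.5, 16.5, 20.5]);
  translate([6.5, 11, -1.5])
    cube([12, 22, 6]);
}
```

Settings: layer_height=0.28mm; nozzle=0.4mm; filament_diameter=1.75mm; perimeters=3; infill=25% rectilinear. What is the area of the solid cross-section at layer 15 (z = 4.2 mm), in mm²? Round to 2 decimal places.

239.25 mm²

At z = 4.2 mm: the 18.5×16.5 cube contributes its full rectangle (area 305.25 mm²); the cube at (6.5, 11) is present — its section is the full 12×22 rectangle (area 264.00 mm²); Subtracting the remaining from the first: starting from the 18.5×16.5 cube (305.25 mm²), the 12×22 cube at (6.5, 11) partially overlaps it — only the 66.00 mm² overlap (of its 264.00 mm²) is removed, clipping the outline — area = 239.25 mm². Overall, the cross-section is a single solid region. Net area = 239.25 mm².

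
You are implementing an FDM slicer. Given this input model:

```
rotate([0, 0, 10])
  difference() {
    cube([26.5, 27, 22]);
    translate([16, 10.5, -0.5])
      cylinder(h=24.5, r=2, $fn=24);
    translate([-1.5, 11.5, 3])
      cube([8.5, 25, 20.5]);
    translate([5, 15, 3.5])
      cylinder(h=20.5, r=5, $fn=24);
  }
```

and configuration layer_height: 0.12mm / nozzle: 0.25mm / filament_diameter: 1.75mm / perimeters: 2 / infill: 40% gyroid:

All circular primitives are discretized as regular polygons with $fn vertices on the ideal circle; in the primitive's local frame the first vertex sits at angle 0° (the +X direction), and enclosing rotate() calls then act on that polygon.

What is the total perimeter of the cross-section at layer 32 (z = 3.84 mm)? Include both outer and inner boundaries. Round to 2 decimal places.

At z = 3.84 mm: the 26.5×27 cube contributes its full rectangle (perimeter 107.00 mm); the r=2 cylinder at (16, 10.5) contributes a regular 24-gon of circumradius 2 (perimeter = 2·24·2.000·sin(180°/24) = 12.53 mm); the 8.5×25 cube at (-1.5, 11.5) contributes its full rectangle (perimeter 67.00 mm); the cylinder at (5, 15): section is a regular 24-gon, circumradius r=5 (perimeter = 2·24·5.000·sin(180°/24) = 31.33 mm); Subtracting the remaining from the first: starting from the 26.5×27 cube, the r=2 cylinder at (16, 10.5) lies wholly inside it (removes its full 12.42 mm² and its 12.53 mm outline becomes a hole wall); the 8.5×25 cube at (-1.5, 11.5) partially overlaps it — only the 108.50 mm² overlap (of its 212.50 mm²) is removed, clipping the outline; the r=5 cylinder at (5, 15) partially overlaps it — only the 25.74 mm² overlap (of its 77.65 mm²) is removed, clipping the outline — boundary (outer + 1 inner loop) = 123.48 mm; (rotated 10° about Z; rotation is an isometry so areas/perimeters/island counts are preserved). Overall, the cross-section is one region with 1 hole. Total boundary length (outer + inner) = 123.48 mm.

123.48 mm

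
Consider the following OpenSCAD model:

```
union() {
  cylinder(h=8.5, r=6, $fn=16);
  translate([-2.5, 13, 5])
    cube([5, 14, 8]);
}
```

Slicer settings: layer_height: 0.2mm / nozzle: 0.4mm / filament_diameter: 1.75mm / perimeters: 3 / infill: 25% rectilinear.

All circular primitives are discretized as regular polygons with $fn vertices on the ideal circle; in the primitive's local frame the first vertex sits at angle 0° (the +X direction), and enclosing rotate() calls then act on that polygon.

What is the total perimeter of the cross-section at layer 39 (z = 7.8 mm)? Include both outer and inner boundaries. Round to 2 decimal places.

75.46 mm

At z = 7.8 mm: the cylinder: section is a regular 16-gon, circumradius r=6 (perimeter = 2·16·6.000·sin(180°/16) = 37.46 mm); the 5×14 cube at (-2.5, 13) contributes its full rectangle (perimeter 38.00 mm); Merging all regions: the 2 present regions are separate (no shared area or edge), so areas and boundary lengths simply add and each stays a separate island — boundary = 75.46 mm. Overall, the cross-section has 2 separate islands. Total boundary length (outer) = 75.46 mm.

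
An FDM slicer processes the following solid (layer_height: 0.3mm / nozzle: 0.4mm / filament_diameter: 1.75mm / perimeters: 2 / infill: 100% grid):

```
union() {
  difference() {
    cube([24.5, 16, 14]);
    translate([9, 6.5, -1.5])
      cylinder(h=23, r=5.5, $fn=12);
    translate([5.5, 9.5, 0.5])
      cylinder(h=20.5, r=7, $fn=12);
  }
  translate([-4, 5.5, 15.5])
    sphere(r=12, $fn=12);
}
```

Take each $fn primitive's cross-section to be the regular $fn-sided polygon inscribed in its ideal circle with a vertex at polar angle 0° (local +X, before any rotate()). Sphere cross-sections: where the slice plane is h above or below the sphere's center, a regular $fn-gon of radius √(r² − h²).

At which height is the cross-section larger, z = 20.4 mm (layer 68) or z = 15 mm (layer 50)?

Layer 68 (z = 20.4): the cube does not reach this height (z outside [0, 14]); the cylinder at (9, 6.5): section is a regular 12-gon, circumradius r=5.5 (area = (12/2)·5.500²·sin(360°/12) = 90.75 mm²); the r=7 cylinder at (5.5, 9.5) contributes a regular 12-gon of circumradius 7 (area = (12/2)·7.000²·sin(360°/12) = 147.00 mm²); Taking the first minus the rest: the first operand is absent here, so nothing remains; the r=12 sphere at (-4, 5.5) slices to a regular 12-gon of circumradius 10.954 (√(r²−h²) with h=4.9 from center) (area = (12/2)·10.954²·sin(360°/12) = 359.97 mm²); Merging all regions: only the r=12 sphere at (-4, 5.5) is present, so the union is just that shape — area = 359.97 mm². So its area = 359.97 mm². Layer 50 (z = 15): the cube does not reach this height (z outside [0, 14]); the r=5.5 cylinder at (9, 6.5) gives a regular 12-gon of circumradius 5.5 (constant along its height) (area = (12/2)·5.500²·sin(360°/12) = 90.75 mm²); the cylinder at (5.5, 9.5): section is a regular 12-gon, circumradius r=7 (area = (12/2)·7.000²·sin(360°/12) = 147.00 mm²); After the difference (first − rest): the first operand is absent here, so nothing remains; the r=12 sphere at (-4, 5.5) slices to a regular 12-gon of circumradius 11.990 (√(r²−h²) with h=0.5 from center) (area = (12/2)·11.990²·sin(360°/12) = 431.25 mm²); Combining (union): only the r=12 sphere at (-4, 5.5) is present, so the union is just that shape — area = 431.25 mm². So its area = 431.25 mm². Layer 50 is larger (431.25 vs 359.97 mm²).

layer 50 (z = 15 mm)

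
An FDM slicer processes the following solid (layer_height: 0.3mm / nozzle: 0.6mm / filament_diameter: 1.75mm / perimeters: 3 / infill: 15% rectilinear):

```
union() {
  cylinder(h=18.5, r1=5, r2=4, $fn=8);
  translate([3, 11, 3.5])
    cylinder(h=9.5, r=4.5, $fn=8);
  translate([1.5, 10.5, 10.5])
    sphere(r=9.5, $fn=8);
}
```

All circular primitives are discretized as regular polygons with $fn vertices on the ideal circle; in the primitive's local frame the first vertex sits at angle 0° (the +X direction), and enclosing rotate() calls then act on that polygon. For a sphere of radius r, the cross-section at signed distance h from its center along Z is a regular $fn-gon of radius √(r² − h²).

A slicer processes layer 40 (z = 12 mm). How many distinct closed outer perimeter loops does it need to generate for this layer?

At z = 12 mm: the cone (r1=5→r2=4) has section circumradius 4.351 here — a regular 8-gon; the cylinder at (3, 11): section is a regular 8-gon, circumradius r=4.5; the r=9.5 sphere at (1.5, 10.5) slices to a regular 8-gon of circumradius 9.381 (√(r²−h²) with h=1.5 from center); Merging all regions: the regions partially overlap (shared area 68.69 mm²), so overlapping operands fuse into one piece — 1 connected region. The result has 1 disconnected region.

1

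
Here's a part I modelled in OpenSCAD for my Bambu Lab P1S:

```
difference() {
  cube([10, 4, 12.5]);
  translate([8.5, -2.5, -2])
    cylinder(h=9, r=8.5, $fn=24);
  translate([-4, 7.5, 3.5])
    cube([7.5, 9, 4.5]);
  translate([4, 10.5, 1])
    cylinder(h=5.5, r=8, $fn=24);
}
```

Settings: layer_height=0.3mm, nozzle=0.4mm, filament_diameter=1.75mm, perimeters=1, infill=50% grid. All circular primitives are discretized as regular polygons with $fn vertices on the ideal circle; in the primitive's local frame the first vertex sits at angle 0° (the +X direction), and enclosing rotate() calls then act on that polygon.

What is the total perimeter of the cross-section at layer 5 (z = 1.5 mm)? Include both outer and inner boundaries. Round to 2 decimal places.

9.25 mm

At z = 1.5 mm: the 10×4 cube contributes its full rectangle (perimeter 28.00 mm); the r=8.5 cylinder at (8.5, -2.5) gives a regular 24-gon of circumradius 8.5 (constant along its height) (perimeter = 2·24·8.500·sin(180°/24) = 53.25 mm); the cube at (-4, 7.5) is not intersected at this z (z outside [3.5, 8]); the r=8 cylinder at (4, 10.5) contributes a regular 24-gon of circumradius 8 (perimeter = 2·24·8.000·sin(180°/24) = 50.12 mm); After the difference (first − rest): starting from the 10×4 cube, the r=8.5 cylinder at (8.5, -2.5) partially overlaps it — only the 34.07 mm² overlap (of its 224.40 mm²) is removed, clipping the outline; the r=8 cylinder at (4, 10.5) partially overlaps it — only the 2.23 mm² overlap (of its 198.77 mm²) is removed, clipping the outline — boundary = 9.25 mm. Overall, the cross-section is a single solid region. Total boundary length (outer) = 9.25 mm.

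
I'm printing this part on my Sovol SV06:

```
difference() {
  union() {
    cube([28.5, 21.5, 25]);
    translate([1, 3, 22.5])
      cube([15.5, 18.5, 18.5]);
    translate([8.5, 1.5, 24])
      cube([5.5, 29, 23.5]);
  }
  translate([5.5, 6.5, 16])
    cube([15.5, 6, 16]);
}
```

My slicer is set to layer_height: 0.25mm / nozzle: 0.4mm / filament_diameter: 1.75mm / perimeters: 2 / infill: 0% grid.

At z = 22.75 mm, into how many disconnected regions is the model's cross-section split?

1

At z = 22.75 mm: the 28.5×21.5 cube contributes its full rectangle; the 15.5×18.5 cube at (1, 3) contributes its full rectangle; the cube at (8.5, 1.5) is not intersected at this z (z outside [24, 47.5]); Taking the union: the 15.5×18.5 cube at (1, 3) lies entirely inside the 28.5×21.5 cube, so the union is just the 28.5×21.5 cube — 1 connected region; the cube at (5.5, 6.5) is present — its section is the full 15.5×6 rectangle; Taking the first minus the rest: starting from that combined region, the 15.5×6 cube at (5.5, 6.5) lies wholly inside it (removes its full 93.00 mm² and its 43.00 mm outline becomes a hole wall) — 1 connected region with 1 hole. The result has 1 disconnected region.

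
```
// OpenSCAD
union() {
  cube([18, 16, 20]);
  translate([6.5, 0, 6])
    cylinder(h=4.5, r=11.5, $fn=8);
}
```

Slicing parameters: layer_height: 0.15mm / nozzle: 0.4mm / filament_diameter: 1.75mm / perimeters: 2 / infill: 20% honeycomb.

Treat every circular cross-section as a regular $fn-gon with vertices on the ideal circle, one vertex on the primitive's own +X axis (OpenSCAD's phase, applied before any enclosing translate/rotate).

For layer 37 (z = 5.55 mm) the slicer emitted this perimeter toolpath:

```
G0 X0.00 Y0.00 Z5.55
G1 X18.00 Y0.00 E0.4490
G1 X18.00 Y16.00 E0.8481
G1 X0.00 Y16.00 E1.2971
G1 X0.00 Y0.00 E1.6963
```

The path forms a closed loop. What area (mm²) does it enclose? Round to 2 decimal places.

288.00 mm²

Apply the shoelace formula to the sequence of (X, Y) vertices; enclosed area = 288.00 mm².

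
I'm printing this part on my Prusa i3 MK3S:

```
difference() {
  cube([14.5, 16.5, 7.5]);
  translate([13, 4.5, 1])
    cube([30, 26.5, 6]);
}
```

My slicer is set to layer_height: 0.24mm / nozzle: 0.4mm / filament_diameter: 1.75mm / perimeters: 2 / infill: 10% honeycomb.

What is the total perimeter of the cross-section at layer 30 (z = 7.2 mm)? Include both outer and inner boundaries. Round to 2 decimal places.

At z = 7.2 mm: the cube is present — its section is the full 14.5×16.5 rectangle (perimeter 62.00 mm); the cube at (13, 4.5) does not reach this height (z outside [1, 7]); Taking the first minus the rest: none of the subtracted shapes is present at this height, so the 14.5×16.5 cube is unchanged — boundary = 62.00 mm. Overall, the cross-section is a single solid region. Total boundary length (outer) = 62.00 mm.

62.00 mm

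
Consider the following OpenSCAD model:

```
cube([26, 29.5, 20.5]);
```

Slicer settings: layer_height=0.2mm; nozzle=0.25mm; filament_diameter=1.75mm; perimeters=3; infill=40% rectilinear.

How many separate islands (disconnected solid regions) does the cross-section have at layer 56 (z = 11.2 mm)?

At z = 11.2 mm: the 26×29.5 cube contributes its full rectangle. Overall, the cross-section is a single solid region. Island count = 1.

1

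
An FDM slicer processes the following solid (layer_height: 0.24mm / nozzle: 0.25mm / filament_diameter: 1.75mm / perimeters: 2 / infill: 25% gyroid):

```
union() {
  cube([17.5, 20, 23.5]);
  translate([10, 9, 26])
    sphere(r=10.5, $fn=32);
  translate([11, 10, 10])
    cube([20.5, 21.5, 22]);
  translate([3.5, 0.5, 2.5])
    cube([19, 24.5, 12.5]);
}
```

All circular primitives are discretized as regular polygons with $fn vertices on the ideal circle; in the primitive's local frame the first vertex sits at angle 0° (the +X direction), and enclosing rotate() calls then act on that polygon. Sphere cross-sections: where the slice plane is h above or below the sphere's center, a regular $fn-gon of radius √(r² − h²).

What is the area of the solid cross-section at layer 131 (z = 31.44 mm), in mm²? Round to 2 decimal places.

At z = 31.44 mm: the cube is absent (z outside [0, 23.5]); the r=10.5 sphere at (10, 9) contributes a regular 32-gon of circumradius √(10.5²−5.44²) = 8.981 (area = (32/2)·8.981²·sin(360°/32) = 251.76 mm²); the cube at (11, 10) is present — its section is the full 20.5×21.5 rectangle (area 440.75 mm²); the cube at (3.5, 0.5) is not intersected at this z (z outside [2.5, 15]); Taking the union: the regions partially overlap — summed areas 692.51 mm² minus the doubly-counted overlap 46.08 mm² gives 646.44 mm² — area = 646.44 mm². Overall, the cross-section is a single solid region. Net area = 646.44 mm².

646.44 mm²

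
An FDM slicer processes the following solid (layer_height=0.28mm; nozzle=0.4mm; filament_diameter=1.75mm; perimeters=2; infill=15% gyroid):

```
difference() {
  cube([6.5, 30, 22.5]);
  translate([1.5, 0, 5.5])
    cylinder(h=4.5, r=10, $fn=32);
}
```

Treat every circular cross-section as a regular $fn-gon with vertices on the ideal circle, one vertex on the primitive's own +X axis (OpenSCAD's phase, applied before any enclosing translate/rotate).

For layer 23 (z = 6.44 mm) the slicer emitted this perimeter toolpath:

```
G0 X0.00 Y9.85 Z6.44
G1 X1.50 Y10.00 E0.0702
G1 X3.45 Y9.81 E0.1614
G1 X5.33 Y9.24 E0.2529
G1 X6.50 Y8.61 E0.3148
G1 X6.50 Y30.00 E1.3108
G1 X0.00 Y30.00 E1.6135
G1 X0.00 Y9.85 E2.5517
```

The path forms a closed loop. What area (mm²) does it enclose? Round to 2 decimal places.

132.45 mm²

Apply the shoelace formula to the sequence of (X, Y) vertices; enclosed area = 132.45 mm².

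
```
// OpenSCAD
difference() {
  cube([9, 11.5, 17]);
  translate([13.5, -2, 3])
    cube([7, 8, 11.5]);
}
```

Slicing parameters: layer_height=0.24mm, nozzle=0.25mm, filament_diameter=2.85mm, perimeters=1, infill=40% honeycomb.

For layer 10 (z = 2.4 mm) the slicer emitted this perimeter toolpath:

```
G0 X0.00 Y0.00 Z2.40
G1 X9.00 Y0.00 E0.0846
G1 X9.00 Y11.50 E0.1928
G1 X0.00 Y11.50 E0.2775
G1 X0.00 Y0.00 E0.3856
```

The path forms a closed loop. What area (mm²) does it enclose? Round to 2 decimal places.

103.50 mm²

Apply the shoelace formula to the sequence of (X, Y) vertices; enclosed area = 103.50 mm².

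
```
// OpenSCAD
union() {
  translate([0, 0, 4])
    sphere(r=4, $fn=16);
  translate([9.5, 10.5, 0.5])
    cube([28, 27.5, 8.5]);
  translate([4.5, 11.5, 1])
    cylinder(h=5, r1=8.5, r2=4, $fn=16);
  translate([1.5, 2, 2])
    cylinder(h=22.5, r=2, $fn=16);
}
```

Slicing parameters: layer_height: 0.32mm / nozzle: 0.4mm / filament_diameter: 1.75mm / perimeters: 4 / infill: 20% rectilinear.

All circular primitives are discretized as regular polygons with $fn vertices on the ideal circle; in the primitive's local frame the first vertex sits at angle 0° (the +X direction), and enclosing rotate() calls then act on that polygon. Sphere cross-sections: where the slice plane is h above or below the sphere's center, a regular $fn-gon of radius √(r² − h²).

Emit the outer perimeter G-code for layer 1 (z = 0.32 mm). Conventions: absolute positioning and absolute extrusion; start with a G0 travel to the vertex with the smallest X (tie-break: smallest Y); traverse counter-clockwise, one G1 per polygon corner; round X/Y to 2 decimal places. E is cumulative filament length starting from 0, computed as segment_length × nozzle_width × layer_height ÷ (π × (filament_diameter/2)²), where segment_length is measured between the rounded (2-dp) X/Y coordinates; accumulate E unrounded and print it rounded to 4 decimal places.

G0 X-1.57 Y0.00 Z0.32
G1 X-1.45 Y-0.60 E0.0326
G1 X-1.11 Y-1.11 E0.0652
G1 X-0.60 Y-1.45 E0.0978
G1 X0.00 Y-1.57 E0.1304
G1 X0.60 Y-1.45 E0.1629
G1 X1.11 Y-1.11 E0.1955
G1 X1.45 Y-0.60 E0.2282
G1 X1.57 Y0.00 E0.2607
G1 X1.45 Y0.60 E0.2933
G1 X1.11 Y1.11 E0.3259
G1 X0.60 Y1.45 E0.3585
G1 X0.00 Y1.57 E0.3911
G1 X-0.60 Y1.45 E0.4236
G1 X-1.11 Y1.11 E0.4563
G1 X-1.45 Y0.60 E0.4889
G1 X-1.57 Y0.00 E0.5214

At z = 0.32 mm: the r=4 sphere contributes a regular 16-gon of circumradius √(4²−3.68²) = 1.568; the cube at (9.5, 10.5) is absent (z outside [0.5, 9]); the cone at (4.5, 11.5) does not reach this height (z outside [1, 6]); the cylinder at (1.5, 2) does not reach this height (z outside [2, 24.5]); Combining (union): only the r=4 sphere is present, so the union is just that shape — 1 connected region. The outline is a single polygon with 16 vertices. Extrusion per mm of travel: 0.4 × 0.32 / (π × 0.875²) = 0.053216. Accumulating E over each segment gives final E = 0.5214.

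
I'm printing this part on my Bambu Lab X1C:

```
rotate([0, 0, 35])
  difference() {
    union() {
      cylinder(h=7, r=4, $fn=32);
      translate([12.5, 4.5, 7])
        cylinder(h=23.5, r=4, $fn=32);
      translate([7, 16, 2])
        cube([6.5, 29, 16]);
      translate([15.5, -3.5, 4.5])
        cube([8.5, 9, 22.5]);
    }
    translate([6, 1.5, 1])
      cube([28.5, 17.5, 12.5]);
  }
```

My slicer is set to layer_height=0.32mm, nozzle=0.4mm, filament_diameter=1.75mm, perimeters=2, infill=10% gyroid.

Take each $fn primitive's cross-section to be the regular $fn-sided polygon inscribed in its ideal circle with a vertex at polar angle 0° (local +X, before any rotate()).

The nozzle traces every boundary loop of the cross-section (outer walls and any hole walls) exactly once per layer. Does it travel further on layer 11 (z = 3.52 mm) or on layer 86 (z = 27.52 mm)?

Layer 11 (z = 3.52): the r=4 cylinder gives a regular 32-gon of circumradius 4 (constant along its height) (perimeter = 2·32·4.000·sin(180°/32) = 25.09 mm); the cylinder at (12.5, 4.5) is not intersected at this z (z outside [7, 30.5]); the cube at (7, 16) (footprint 6.5×29) is included at this height (perimeter 71.00 mm); the cube at (15.5, -3.5) is absent (z outside [4.5, 27]); Taking the union: the 2 present regions are separate (no shared area or edge), so areas and boundary lengths simply add and each stays a separate island — boundary = 96.09 mm; the cube at (6, 1.5) (footprint 28.5×17.5) is included at this height (perimeter 92.00 mm); After the difference (first − rest): starting from the result so far, the 28.5×17.5 cube at (6, 1.5) partially overlaps it — only the 19.50 mm² overlap (of its 498.75 mm²) is removed, clipping the outline — boundary = 90.09 mm; (whole slice rotated 35° about Z — lengths, areas and connectivity unchanged). So its perimeter = 90.09 mm. Layer 86 (z = 27.52): the cylinder is not intersected at this z (z outside [0, 7]); the cylinder at (12.5, 4.5): section is a regular 32-gon, circumradius r=4 (perimeter = 2·32·4.000·sin(180°/32) = 25.09 mm); the cube at (7, 16) is not intersected at this z (z outside [2, 18]); the cube at (15.5, -3.5) is not intersected at this z (z outside [4.5, 27]); Combining (union): only the r=4 cylinder at (12.5, 4.5) is present, so the union is just that shape — boundary = 25.09 mm; the cube at (6, 1.5) is absent (z outside [1, 13.5]); After the difference (first − rest): none of the subtracted shapes is present at this height, so that combined region is unchanged — boundary = 25.09 mm; (rotated 35° about Z; rotation is an isometry so areas/perimeters/island counts are preserved). So its perimeter = 25.09 mm. Layer 11 is larger (90.09 vs 25.09 mm).

layer 11 (z = 3.52 mm)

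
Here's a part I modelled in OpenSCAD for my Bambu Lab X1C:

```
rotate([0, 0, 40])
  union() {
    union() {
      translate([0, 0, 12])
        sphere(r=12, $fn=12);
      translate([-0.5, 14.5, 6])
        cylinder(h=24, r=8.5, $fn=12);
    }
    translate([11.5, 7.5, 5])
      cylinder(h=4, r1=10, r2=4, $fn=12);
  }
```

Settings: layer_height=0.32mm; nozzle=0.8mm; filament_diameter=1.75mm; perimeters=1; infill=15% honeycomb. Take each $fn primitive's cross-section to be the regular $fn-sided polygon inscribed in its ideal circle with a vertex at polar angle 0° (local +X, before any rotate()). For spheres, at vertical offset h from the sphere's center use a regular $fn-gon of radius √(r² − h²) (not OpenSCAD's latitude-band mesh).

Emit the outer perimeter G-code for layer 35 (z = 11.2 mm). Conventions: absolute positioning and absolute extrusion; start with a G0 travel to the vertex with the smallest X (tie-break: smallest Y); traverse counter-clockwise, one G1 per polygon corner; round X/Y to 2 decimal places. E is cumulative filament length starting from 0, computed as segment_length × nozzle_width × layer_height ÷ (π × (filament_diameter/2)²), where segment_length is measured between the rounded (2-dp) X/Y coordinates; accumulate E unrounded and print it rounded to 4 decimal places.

At z = 11.2 mm: the sphere: section is a regular 12-gon, circumradius = √(r²−h²) = √(12²−0.8²) = 11.973; the r=8.5 cylinder at (-0.5, 14.5) gives a regular 12-gon of circumradius 8.5 (constant along its height); Merging all regions: the regions partially overlap (shared area 51.10 mm²), so overlapping operands fuse into one piece — 1 connected region; the cone at (11.5, 7.5) does not reach this height (z outside [5, 9]); Combining (union): only the result so far is present, so the union is just that shape — 1 connected region; (rotated 40° about Z; rotation is an isometry so areas/perimeters/island counts are preserved). The outline is a single polygon with 20 vertices. Extrusion per mm of travel: 0.8 × 0.32 / (π × 0.875²) = 0.106432. Accumulating E over each segment gives final E = 10.3073.

G0 X-18.07 Y9.31 Z11.20
G1 X-16.21 Y5.32 E0.4685
G1 X-12.61 Y2.80 E0.9362
G1 X-11.37 Y2.69 E1.0687
G1 X-11.79 Y-2.08 E1.5784
G1 X-9.17 Y-7.70 E2.2383
G1 X-4.10 Y-11.25 E2.8971
G1 X2.08 Y-11.79 E3.5573
G1 X7.70 Y-9.17 E4.2173
G1 X11.25 Y-4.10 E4.8760
G1 X11.79 Y2.08 E5.5363
G1 X9.17 Y7.70 E6.1963
G1 X4.10 Y11.25 E6.8550
G1 X-1.38 Y11.73 E7.4405
G1 X-1.33 Y12.26 E7.4971
G1 X-3.19 Y16.25 E7.9657
G1 X-6.80 Y18.77 E8.4343
G1 X-11.18 Y19.16 E8.9023
G1 X-15.17 Y17.30 E9.3708
G1 X-17.69 Y13.69 E9.8394
G1 X-18.07 Y9.31 E10.3073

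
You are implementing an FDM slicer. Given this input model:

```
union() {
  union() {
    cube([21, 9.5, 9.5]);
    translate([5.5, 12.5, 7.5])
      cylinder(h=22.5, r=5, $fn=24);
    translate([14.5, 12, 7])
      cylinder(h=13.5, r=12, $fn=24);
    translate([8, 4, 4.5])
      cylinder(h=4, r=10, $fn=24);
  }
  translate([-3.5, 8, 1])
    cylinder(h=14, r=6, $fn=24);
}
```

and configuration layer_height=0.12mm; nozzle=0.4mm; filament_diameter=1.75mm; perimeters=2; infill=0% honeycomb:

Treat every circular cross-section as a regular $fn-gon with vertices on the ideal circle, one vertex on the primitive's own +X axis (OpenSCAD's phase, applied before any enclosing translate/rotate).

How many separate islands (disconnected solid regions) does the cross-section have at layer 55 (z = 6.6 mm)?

1

At z = 6.6 mm: the 21×9.5 cube contributes its full rectangle; the cylinder at (5.5, 12.5) does not reach this height (z outside [7.5, 30]); the cylinder at (14.5, 12) is absent (z outside [7, 20.5]); the r=10 cylinder at (8, 4) gives a regular 24-gon of circumradius 10 (constant along its height); Taking the union: the regions partially overlap (shared area 166.43 mm²), so overlapping operands fuse into one piece — 1 connected region; the r=6 cylinder at (-3.5, 8) gives a regular 24-gon of circumradius 6 (constant along its height); Merging all regions: the regions partially overlap (shared area 25.00 mm²), so overlapping operands fuse into one piece — 1 connected region. Overall, the cross-section is a single solid region. Island count = 1.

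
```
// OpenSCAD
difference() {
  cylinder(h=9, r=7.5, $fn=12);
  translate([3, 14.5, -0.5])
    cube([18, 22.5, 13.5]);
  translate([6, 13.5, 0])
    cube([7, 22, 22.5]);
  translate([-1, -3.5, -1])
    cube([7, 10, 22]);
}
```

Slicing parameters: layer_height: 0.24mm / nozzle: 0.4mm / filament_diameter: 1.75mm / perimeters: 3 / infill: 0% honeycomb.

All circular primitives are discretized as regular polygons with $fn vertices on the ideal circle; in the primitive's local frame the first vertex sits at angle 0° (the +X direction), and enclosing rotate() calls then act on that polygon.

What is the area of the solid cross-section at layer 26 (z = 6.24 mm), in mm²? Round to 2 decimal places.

101.29 mm²

At z = 6.24 mm: the r=7.5 cylinder contributes a regular 12-gon of circumradius 7.5 (area = (12/2)·7.500²·sin(360°/12) = 168.75 mm²); the cube at (3, 14.5) (footprint 18×22.5) is included at this height (area 405.00 mm²); the 7×22 cube at (6, 13.5) contributes its full rectangle (area 154.00 mm²); the 7×10 cube at (-1, -3.5) contributes its full rectangle (area 70.00 mm²); After the difference (first − rest): starting from the r=7.5 cylinder (168.75 mm²), the 18×22.5 cube at (3, 14.5) misses the remaining region (no effect); the 7×22 cube at (6, 13.5) misses the remaining region (no effect); the 7×10 cube at (-1, -3.5) partially overlaps it — only the 67.46 mm² overlap (of its 70.00 mm²) is removed, clipping the outline — area = 101.29 mm². Overall, the cross-section is a single solid region. Net area = 101.29 mm².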